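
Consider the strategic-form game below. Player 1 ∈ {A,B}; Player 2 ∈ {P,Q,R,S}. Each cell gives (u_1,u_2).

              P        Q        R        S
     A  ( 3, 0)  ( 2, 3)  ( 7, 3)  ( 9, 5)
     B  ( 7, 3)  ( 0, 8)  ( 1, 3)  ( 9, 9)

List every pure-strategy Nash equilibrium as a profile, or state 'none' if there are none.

(A,P): not NE [P1→B gives 7>3; P2→S gives 5>0]
(A,Q): not NE [P2→S gives 5>3]
(A,R): not NE [P2→S gives 5>3]
(A,S): NE
(B,P): not NE [P2→S gives 9>3]
(B,Q): not NE [P1→A gives 2>0; P2→S gives 9>8]
(B,R): not NE [P1→A gives 7>1; P2→S gives 9>3]
(B,S): NE

PSNE = {(A,S), (B,S)}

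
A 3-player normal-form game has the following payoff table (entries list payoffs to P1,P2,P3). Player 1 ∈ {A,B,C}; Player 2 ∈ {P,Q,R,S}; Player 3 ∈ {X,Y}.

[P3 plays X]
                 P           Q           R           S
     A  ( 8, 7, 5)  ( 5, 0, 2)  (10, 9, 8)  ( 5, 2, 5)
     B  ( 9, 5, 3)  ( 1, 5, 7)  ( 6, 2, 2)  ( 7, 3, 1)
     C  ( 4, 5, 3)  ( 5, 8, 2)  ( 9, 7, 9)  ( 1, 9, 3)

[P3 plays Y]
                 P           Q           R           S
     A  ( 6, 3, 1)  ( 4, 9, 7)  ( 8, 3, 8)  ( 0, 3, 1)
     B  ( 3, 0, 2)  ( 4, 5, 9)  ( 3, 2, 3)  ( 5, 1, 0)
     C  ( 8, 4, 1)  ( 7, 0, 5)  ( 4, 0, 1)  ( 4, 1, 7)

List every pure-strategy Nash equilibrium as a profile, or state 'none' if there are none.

Nash profiles: (A,R,X), (B,P,X)

(A,P,X): not NE [P1→B gives 9>8; P2→R gives 9>7]
(A,P,Y): not NE [P1→C gives 8>6; P2→Q gives 9>3; P3→X gives 5>1]
(A,Q,X): not NE [P2→R gives 9>0; P3→Y gives 7>2]
(A,Q,Y): not NE [P1→C gives 7>4]
(A,R,X): NE
(A,R,Y): not NE [P2→Q gives 9>3]
(A,S,X): not NE [P1→B gives 7>5; P2→R gives 9>2]
(A,S,Y): not NE [P1→B gives 5>0; P2→Q gives 9>3; P3→X gives 5>1]
(B,P,X): NE
(B,P,Y): not NE [P1→C gives 8>3; P2→Q gives 5>0; P3→X gives 3>2]
(B,Q,X): not NE [P1→C gives 5>1; P3→Y gives 9>7]
(B,Q,Y): not NE [P1→C gives 7>4]
(B,R,X): not NE [P1→A gives 10>6; P2→Q gives 5>2; P3→Y gives 3>2]
(B,R,Y): not NE [P1→A gives 8>3; P2→Q gives 5>2]
(B,S,X): not NE [P2→Q gives 5>3]
(B,S,Y): not NE [P2→Q gives 5>1; P3→X gives 1>0]
(C,P,X): not NE [P1→B gives 9>4; P2→S gives 9>5]
(C,P,Y): not NE [P3→X gives 3>1]
(C,Q,X): not NE [P2→S gives 9>8; P3→Y gives 5>2]
(C,Q,Y): not NE [P2→P gives 4>0]
(C,R,X): not NE [P1→A gives 10>9; P2→S gives 9>7]
(C,R,Y): not NE [P1→A gives 8>4; P2→P gives 4>0; P3→X gives 9>1]
(C,S,X): not NE [P1→B gives 7>1; P3→Y gives 7>3]
(C,S,Y): not NE [P1→B gives 5>4; P2→P gives 4>1]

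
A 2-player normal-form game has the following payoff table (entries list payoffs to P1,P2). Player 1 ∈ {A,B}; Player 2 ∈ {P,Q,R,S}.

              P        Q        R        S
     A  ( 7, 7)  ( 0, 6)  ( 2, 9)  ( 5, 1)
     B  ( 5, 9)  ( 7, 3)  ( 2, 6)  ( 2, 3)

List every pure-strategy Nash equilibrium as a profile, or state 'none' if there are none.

(A,P): not NE [P2→R gives 9>7]
(A,Q): not NE [P1→B gives 7>0; P2→R gives 9>6]
(A,R): NE
(A,S): not NE [P2→R gives 9>1]
(B,P): not NE [P1→A gives 7>5]
(B,Q): not NE [P2→P gives 9>3]
(B,R): not NE [P2→P gives 9>6]
(B,S): not NE [P1→A gives 5>2; P2→P gives 9>3]

NE set: (A,R)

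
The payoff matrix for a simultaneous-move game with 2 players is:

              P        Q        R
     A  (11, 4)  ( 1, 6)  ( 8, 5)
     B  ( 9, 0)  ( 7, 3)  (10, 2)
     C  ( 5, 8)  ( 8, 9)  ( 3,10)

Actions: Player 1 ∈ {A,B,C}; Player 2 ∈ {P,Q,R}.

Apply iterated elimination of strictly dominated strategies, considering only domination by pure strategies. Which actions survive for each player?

P2 drop P (Q beats it: A:6>4 B:3>0 C:9>8)
P1 drop A (B beats it: Q:7>1 R:10>8)
P1→{B,C} P2→{Q,R}

Remaining: P1:{B,C} P2:{Q,R}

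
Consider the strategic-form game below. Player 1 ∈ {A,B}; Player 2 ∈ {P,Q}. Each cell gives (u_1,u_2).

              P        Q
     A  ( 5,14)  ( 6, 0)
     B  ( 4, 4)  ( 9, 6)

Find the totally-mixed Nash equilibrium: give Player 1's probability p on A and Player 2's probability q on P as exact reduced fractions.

(p,q) = (1/8, 3/4)

P1 indiff ⇒ q·5+(1-q)·6 = q·4+(1-q)·9 ⇒ q(1) = (1-q)(3) ⇒ q = 3/4
P2 indiff ⇒ p·14+(1-p)·4 = p·0+(1-p)·6 ⇒ p(14) = (1-p)(2) ⇒ p = 1/8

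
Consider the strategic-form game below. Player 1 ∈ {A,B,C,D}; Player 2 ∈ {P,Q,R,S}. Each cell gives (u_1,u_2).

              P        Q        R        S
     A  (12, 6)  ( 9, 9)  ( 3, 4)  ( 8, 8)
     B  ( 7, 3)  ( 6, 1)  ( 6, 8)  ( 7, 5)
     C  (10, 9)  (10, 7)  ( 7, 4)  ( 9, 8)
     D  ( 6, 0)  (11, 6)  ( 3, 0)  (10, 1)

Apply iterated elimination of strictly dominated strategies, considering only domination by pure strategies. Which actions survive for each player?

Survivors P1:{A,C,D} P2:{P,Q,S}

P1 drop B (C beats it: P:10>7 Q:10>6 R:7>6 S:9>7)
P2 drop R (Q beats it: A:9>4 C:7>4 D:6>0)
P1→{A,C,D} P2→{P,Q,S}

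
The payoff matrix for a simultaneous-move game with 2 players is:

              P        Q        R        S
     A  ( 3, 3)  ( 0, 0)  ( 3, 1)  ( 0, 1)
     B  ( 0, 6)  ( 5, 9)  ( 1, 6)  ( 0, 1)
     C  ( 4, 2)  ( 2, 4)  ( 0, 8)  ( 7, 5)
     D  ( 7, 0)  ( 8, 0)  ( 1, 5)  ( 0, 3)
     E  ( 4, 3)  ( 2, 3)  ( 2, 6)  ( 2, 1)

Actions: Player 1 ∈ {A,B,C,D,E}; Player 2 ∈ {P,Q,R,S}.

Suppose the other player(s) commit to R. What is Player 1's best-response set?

u_1(A vs R) = 3
u_1(B vs R) = 1
u_1(C vs R) = 0
u_1(D vs R) = 1
u_1(E vs R) = 2
max payoff 3 at {A}

argmax u_1 = {A}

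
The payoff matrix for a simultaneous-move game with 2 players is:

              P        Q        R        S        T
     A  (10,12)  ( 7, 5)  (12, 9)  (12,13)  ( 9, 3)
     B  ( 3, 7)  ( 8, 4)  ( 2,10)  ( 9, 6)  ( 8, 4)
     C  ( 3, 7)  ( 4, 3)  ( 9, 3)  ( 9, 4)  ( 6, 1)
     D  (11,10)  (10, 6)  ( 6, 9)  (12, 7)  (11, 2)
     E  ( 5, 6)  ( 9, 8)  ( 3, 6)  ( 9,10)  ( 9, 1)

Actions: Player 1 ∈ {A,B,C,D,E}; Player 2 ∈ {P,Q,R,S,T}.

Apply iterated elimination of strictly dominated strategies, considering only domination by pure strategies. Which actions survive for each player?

P1 drop B (D beats it: P:11>3 Q:10>8 R:6>2 S:12>9 T:11>8)
P1 drop C (A beats it: P:10>3 Q:7>4 R:12>9 S:12>9 T:9>6)
P1 drop E (D beats it: P:11>5 Q:10>9 R:6>3 S:12>9 T:11>9)
P2 drop Q (P beats it: A:12>5 D:10>6)
P2 drop R (P beats it: A:12>9 D:10>9)
P2 drop T (P beats it: A:12>3 D:10>2)
P1→{A,D} P2→{P,S}

IESDS → P1:{A,D} P2:{P,S}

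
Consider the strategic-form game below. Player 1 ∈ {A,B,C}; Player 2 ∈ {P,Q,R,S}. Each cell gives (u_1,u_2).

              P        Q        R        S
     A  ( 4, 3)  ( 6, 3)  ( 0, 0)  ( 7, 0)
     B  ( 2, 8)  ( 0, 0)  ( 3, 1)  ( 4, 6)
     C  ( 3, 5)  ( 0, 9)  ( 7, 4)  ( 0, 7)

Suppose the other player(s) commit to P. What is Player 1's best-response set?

u_1(A vs P) = 4
u_1(B vs P) = 2
u_1(C vs P) = 3
max payoff 4 at {A}

P1 best: {A}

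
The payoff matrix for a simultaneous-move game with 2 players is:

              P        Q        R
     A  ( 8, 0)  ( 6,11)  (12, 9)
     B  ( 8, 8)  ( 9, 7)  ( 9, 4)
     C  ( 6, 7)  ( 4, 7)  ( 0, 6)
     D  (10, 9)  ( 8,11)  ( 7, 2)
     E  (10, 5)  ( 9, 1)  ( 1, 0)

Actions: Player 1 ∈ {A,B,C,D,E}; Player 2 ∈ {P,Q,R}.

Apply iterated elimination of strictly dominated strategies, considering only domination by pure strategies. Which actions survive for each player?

IESDS → P1:{B,D,E} P2:{P,Q}

P1 drop C (A beats it: P:8>6 Q:6>4 R:12>0)
P2 drop R (Q beats it: A:11>9 B:7>4 D:11>2 E:1>0)
P1 drop A (D beats it: P:10>8 Q:8>6)
P1→{B,D,E} P2→{P,Q}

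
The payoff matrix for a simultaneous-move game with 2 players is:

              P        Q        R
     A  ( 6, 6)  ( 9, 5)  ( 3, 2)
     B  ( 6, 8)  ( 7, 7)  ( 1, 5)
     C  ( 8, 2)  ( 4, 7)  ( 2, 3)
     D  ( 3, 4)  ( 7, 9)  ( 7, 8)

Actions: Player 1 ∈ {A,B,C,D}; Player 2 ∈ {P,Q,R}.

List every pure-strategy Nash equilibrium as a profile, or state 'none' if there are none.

(A,P): not NE [P1→C gives 8>6]
(A,Q): not NE [P2→P gives 6>5]
(A,R): not NE [P1→D gives 7>3; P2→P gives 6>2]
(B,P): not NE [P1→C gives 8>6]
(B,Q): not NE [P1→A gives 9>7; P2→P gives 8>7]
(B,R): not NE [P1→D gives 7>1; P2→P gives 8>5]
(C,P): not NE [P2→Q gives 7>2]
(C,Q): not NE [P1→A gives 9>4]
(C,R): not NE [P1→D gives 7>2; P2→Q gives 7>3]
(D,P): not NE [P1→C gives 8>3; P2→Q gives 9>4]
(D,Q): not NE [P1→A gives 9>7]
(D,R): not NE [P2→Q gives 9>8]

Equilibria: none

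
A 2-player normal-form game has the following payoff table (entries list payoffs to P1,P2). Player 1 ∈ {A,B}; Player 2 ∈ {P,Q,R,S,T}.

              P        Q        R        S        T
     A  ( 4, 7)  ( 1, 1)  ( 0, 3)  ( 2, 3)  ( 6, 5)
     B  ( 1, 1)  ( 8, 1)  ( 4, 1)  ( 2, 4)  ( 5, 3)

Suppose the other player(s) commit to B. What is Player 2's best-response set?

P2 best: {S}

u_2(P vs B) = 1
u_2(Q vs B) = 1
u_2(R vs B) = 1
u_2(S vs B) = 4
u_2(T vs B) = 3
max payoff 4 at {S}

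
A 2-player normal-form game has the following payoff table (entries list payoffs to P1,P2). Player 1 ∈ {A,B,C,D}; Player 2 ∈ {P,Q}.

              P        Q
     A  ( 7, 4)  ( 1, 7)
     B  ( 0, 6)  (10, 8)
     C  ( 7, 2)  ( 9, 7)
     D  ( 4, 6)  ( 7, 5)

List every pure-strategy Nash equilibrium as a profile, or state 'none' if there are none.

(A,P): not NE [P2→Q gives 7>4]
(A,Q): not NE [P1→B gives 10>1]
(B,P): not NE [P1→C gives 7>0; P2→Q gives 8>6]
(B,Q): NE
(C,P): not NE [P2→Q gives 7>2]
(C,Q): not NE [P1→B gives 10>9]
(D,P): not NE [P1→C gives 7>4]
(D,Q): not NE [P1→B gives 10>7; P2→P gives 6>5]

PSNE = {(B,Q)}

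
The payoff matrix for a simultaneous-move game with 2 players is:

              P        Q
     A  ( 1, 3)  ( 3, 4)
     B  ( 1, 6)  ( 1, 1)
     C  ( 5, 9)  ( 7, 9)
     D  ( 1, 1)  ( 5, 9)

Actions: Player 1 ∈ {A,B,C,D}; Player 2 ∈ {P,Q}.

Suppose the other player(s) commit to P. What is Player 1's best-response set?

u_1(A vs P) = 1
u_1(B vs P) = 1
u_1(C vs P) = 5
u_1(D vs P) = 1
max payoff 5 at {C}

BR_1 = {C}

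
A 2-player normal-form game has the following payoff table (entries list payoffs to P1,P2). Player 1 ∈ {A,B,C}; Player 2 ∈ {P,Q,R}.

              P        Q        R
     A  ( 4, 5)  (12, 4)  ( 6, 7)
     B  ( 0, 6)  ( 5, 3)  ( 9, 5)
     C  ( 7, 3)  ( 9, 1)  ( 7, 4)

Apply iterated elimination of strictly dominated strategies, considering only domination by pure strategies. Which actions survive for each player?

IESDS → P1:{B,C} P2:{P,R}

P2 drop Q (P beats it: A:5>4 B:6>3 C:3>1)
P1 drop A (C beats it: P:7>4 R:7>6)
P1→{B,C} P2→{P,R}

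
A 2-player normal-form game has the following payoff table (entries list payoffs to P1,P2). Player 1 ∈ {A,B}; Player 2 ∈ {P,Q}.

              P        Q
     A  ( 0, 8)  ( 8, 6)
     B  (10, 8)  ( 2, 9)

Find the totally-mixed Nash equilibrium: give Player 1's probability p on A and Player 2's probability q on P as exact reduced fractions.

P1 indiff ⇒ q·0+(1-q)·8 = q·10+(1-q)·2 ⇒ q(-10) = (1-q)(-6) ⇒ q = 3/8
P2 indiff ⇒ p·8+(1-p)·8 = p·6+(1-p)·9 ⇒ p(2) = (1-p)(1) ⇒ p = 1/3

(p,q) = (1/3, 3/8)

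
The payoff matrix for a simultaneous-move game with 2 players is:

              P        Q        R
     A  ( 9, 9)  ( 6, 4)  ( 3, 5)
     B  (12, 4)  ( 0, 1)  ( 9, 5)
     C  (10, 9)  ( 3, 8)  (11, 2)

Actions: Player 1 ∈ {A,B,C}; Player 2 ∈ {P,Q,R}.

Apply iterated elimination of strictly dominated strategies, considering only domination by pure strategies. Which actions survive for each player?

P2 drop Q (P beats it: A:9>4 B:4>1 C:9>8)
P1 drop A (B beats it: P:12>9 R:9>3)
P1→{B,C} P2→{P,R}

Survivors P1:{B,C} P2:{P,R}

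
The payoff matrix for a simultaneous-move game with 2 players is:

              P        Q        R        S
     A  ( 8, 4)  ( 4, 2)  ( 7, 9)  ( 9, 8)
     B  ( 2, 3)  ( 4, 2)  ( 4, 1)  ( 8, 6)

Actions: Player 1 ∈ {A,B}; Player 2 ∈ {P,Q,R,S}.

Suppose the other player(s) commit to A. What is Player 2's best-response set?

argmax u_2 = {R}

u_2(P vs A) = 4
u_2(Q vs A) = 2
u_2(R vs A) = 9
u_2(S vs A) = 8
max payoff 9 at {R}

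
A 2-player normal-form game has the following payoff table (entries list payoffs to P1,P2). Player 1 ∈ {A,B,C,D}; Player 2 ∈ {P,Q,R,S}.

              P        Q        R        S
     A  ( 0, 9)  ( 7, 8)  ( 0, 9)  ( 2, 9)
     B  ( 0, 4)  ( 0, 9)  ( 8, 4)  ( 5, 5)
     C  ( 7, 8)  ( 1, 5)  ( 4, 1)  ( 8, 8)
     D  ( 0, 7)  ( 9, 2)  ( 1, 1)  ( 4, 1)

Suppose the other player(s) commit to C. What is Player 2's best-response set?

u_2(P vs C) = 8
u_2(Q vs C) = 5
u_2(R vs C) = 1
u_2(S vs C) = 8
max payoff 8 at {P,S}

BR_2 = {P,S}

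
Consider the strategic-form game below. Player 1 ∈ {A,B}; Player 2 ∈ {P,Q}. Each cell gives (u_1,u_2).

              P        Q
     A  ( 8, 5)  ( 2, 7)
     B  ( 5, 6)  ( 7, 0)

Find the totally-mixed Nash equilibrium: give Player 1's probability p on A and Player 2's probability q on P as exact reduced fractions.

p=3/4, q=5/8

P1 indiff ⇒ q·8+(1-q)·2 = q·5+(1-q)·7 ⇒ q(3) = (1-q)(5) ⇒ q = 5/8
P2 indiff ⇒ p·5+(1-p)·6 = p·7+(1-p)·0 ⇒ p(-2) = (1-p)(-6) ⇒ p = 3/4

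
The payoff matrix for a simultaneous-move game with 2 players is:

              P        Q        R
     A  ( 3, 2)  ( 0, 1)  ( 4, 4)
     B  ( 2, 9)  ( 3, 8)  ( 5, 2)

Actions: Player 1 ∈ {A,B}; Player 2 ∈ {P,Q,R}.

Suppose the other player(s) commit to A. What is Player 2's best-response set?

argmax u_2 = {R}

u_2(P vs A) = 2
u_2(Q vs A) = 1
u_2(R vs A) = 4
max payoff 4 at {R}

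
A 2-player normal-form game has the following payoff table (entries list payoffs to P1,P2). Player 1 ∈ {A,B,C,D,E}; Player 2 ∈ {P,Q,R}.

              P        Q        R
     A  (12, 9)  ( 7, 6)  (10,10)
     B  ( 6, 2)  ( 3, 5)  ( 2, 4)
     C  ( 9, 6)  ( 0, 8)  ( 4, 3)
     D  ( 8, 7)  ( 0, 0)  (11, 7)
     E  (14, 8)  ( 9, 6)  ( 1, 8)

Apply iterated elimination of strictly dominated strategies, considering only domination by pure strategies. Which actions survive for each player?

P1 drop B (A beats it: P:12>6 Q:7>3 R:10>2)
P1 drop C (A beats it: P:12>9 Q:7>0 R:10>4)
P2 drop Q (P beats it: A:9>6 D:7>0 E:8>6)
P1→{A,D,E} P2→{P,R}

Survivors P1:{A,D,E} P2:{P,R}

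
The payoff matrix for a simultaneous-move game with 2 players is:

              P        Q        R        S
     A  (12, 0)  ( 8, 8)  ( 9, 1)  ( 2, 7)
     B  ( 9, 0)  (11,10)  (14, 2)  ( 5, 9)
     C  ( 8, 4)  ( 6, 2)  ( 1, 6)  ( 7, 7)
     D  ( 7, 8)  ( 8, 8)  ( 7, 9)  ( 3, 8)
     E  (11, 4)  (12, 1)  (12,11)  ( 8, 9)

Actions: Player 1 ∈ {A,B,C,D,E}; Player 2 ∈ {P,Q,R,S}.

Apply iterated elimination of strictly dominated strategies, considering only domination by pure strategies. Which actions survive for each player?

Remaining: P1:{B,E} P2:{Q,R,S}

P1 drop C (E beats it: P:11>8 Q:12>6 R:12>1 S:8>7)
P1 drop D (B beats it: P:9>7 Q:11>8 R:14>7 S:5>3)
P2 drop P (R beats it: A:1>0 B:2>0 E:11>4)
P1 drop A (B beats it: Q:11>8 R:14>9 S:5>2)
P1→{B,E} P2→{Q,R,S}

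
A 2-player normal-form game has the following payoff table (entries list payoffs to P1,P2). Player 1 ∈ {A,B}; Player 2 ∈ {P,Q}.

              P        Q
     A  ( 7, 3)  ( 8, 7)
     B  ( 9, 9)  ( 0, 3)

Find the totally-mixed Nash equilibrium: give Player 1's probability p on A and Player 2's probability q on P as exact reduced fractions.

P1 indiff ⇒ q·7+(1-q)·8 = q·9+(1-q)·0 ⇒ q(-2) = (1-q)(-8) ⇒ q = 4/5
P2 indiff ⇒ p·3+(1-p)·9 = p·7+(1-p)·3 ⇒ p(-4) = (1-p)(-6) ⇒ p = 3/5

p=3/5, q=4/5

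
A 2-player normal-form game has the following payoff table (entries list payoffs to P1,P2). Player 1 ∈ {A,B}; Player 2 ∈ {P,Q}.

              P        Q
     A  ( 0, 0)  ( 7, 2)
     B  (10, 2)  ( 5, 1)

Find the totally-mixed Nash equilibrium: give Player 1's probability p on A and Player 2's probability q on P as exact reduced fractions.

p=1/3, q=1/6

P1 indiff ⇒ q·0+(1-q)·7 = q·10+(1-q)·5 ⇒ q(-10) = (1-q)(-2) ⇒ q = 1/6
P2 indiff ⇒ p·0+(1-p)·2 = p·2+(1-p)·1 ⇒ p(-2) = (1-p)(-1) ⇒ p = 1/3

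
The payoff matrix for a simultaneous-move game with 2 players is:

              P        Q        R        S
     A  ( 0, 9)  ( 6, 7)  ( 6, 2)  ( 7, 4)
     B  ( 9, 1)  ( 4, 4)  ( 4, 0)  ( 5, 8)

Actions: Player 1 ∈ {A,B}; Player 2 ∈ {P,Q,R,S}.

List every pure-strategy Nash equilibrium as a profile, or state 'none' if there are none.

(A,P): not NE [P1→B gives 9>0]
(A,Q): not NE [P2→P gives 9>7]
(A,R): not NE [P2→P gives 9>2]
(A,S): not NE [P2→P gives 9>4]
(B,P): not NE [P2→S gives 8>1]
(B,Q): not NE [P1→A gives 6>4; P2→S gives 8>4]
(B,R): not NE [P1→A gives 6>4; P2→S gives 8>0]
(B,S): not NE [P1→A gives 7>5]

No pure NE.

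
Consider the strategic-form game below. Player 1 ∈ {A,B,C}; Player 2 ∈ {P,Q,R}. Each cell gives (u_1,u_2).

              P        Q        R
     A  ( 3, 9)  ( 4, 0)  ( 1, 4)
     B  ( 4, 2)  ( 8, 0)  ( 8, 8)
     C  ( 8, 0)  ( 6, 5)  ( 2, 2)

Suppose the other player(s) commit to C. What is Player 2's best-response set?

u_2(P vs C) = 0
u_2(Q vs C) = 5
u_2(R vs C) = 2
max payoff 5 at {Q}

P2 best: {Q}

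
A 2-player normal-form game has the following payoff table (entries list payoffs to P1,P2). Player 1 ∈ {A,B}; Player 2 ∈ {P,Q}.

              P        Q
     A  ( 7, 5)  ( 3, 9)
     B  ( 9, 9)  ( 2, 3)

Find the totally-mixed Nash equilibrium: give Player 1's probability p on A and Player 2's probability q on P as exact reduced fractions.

P1 indiff ⇒ q·7+(1-q)·3 = q·9+(1-q)·2 ⇒ q(-2) = (1-q)(-1) ⇒ q = 1/3
P2 indiff ⇒ p·5+(1-p)·9 = p·9+(1-p)·3 ⇒ p(-4) = (1-p)(-6) ⇒ p = 3/5

P1 mixes 3/5 on A; P2 mixes 1/3 on P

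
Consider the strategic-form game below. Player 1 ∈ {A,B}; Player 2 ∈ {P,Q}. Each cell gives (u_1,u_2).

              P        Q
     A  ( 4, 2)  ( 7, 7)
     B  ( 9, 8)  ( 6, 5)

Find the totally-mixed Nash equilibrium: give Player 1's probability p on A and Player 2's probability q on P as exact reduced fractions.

P1 indiff ⇒ q·4+(1-q)·7 = q·9+(1-q)·6 ⇒ q(-5) = (1-q)(-1) ⇒ q = 1/6
P2 indiff ⇒ p·2+(1-p)·8 = p·7+(1-p)·5 ⇒ p(-5) = (1-p)(-3) ⇒ p = 3/8

P1 mixes 3/8 on A; P2 mixes 1/6 on P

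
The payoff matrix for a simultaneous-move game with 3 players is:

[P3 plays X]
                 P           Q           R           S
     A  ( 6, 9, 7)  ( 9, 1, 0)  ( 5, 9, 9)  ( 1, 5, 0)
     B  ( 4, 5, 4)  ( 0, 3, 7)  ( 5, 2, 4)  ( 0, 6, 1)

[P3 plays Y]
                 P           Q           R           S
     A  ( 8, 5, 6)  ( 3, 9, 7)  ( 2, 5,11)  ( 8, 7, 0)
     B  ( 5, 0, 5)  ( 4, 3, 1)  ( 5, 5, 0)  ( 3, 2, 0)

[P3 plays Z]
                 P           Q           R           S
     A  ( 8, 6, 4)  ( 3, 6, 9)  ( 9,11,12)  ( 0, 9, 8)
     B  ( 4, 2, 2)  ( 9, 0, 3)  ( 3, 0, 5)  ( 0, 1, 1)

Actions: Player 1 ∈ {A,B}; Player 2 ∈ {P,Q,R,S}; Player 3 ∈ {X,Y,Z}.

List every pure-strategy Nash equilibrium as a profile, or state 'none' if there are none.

(A,P,X): NE
(A,P,Y): not NE [P2→Q gives 9>5; P3→X gives 7>6]
(A,P,Z): not NE [P2→R gives 11>6; P3→X gives 7>4]
(A,Q,X): not NE [P2→R gives 9>1; P3→Z gives 9>0]
(A,Q,Y): not NE [P1→B gives 4>3; P3→Z gives 9>7]
(A,Q,Z): not NE [P1→B gives 9>3; P2→R gives 11>6]
(A,R,X): not NE [P3→Z gives 12>9]
(A,R,Y): not NE [P1→B gives 5>2; P2→Q gives 9>5; P3→Z gives 12>11]
(A,R,Z): NE
(A,S,X): not NE [P2→R gives 9>5; P3→Z gives 8>0]
(A,S,Y): not NE [P2→Q gives 9>7; P3→Z gives 8>0]
(A,S,Z): not NE [P2→R gives 11>9]
(B,P,X): not NE [P1→A gives 6>4; P2→S gives 6>5; P3→Y gives 5>4]
(B,P,Y): not NE [P1→A gives 8>5; P2→R gives 5>0]
(B,P,Z): not NE [P1→A gives 8>4; P3→Y gives 5>2]
(B,Q,X): not NE [P1→A gives 9>0; P2→S gives 6>3]
(B,Q,Y): not NE [P2→R gives 5>3; P3→X gives 7>1]
(B,Q,Z): not NE [P2→P gives 2>0; P3→X gives 7>3]
(B,R,X): not NE [P2→S gives 6>2; P3→Z gives 5>4]
(B,R,Y): not NE [P3→Z gives 5>0]
(B,R,Z): not NE [P1→A gives 9>3; P2→P gives 2>0]
(B,S,X): not NE [P1→A gives 1>0]
(B,S,Y): not NE [P1→A gives 8>3; P2→R gives 5>2; P3→Z gives 1>0]
(B,S,Z): not NE [P2→P gives 2>1]

Nash profiles: (A,P,X), (A,R,Z)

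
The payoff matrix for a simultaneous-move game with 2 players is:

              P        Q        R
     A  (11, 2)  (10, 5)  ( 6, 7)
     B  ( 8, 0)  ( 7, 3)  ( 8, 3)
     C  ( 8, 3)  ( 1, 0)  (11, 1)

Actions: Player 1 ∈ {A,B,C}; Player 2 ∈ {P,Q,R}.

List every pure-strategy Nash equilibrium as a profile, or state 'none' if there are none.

PSNE: ∅

(A,P): not NE [P2→R gives 7>2]
(A,Q): not NE [P2→R gives 7>5]
(A,R): not NE [P1→C gives 11>6]
(B,P): not NE [P1→A gives 11>8; P2→R gives 3>0]
(B,Q): not NE [P1→A gives 10>7]
(B,R): not NE [P1→C gives 11>8]
(C,P): not NE [P1→A gives 11>8]
(C,Q): not NE [P1→A gives 10>1; P2→P gives 3>0]
(C,R): not NE [P2→P gives 3>1]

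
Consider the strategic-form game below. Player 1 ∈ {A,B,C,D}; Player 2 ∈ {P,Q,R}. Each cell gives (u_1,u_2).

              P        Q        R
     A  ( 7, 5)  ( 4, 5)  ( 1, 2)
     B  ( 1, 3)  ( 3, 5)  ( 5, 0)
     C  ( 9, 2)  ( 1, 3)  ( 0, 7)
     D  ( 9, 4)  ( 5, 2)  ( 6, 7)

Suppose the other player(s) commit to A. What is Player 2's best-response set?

BR_2 = {P,Q}

u_2(P vs A) = 5
u_2(Q vs A) = 5
u_2(R vs A) = 2
max payoff 5 at {P,Q}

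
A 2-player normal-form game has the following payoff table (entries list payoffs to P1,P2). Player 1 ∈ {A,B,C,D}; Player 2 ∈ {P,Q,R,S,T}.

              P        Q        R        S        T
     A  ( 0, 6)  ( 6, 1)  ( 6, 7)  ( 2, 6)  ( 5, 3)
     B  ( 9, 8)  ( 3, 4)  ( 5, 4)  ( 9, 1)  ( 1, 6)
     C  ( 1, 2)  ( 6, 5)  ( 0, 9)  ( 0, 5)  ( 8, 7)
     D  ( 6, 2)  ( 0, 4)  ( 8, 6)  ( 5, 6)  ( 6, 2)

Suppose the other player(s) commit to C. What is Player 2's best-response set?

argmax u_2 = {R}

u_2(P vs C) = 2
u_2(Q vs C) = 5
u_2(R vs C) = 9
u_2(S vs C) = 5
u_2(T vs C) = 7
max payoff 9 at {R}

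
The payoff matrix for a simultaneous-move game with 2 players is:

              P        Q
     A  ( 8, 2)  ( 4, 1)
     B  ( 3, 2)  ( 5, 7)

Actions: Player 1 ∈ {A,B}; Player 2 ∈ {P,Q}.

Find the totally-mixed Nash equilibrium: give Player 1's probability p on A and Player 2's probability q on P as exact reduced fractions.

P1 indiff ⇒ q·8+(1-q)·4 = q·3+(1-q)·5 ⇒ q(5) = (1-q)(1) ⇒ q = 1/6
P2 indiff ⇒ p·2+(1-p)·2 = p·1+(1-p)·7 ⇒ p(1) = (1-p)(5) ⇒ p = 5/6

(p,q) = (5/6, 1/6)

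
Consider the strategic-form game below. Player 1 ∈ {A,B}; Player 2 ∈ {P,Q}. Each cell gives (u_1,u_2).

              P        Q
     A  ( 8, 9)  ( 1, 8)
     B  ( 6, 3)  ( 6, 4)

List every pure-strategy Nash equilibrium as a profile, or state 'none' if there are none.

(A,P): NE
(A,Q): not NE [P1→B gives 6>1; P2→P gives 9>8]
(B,P): not NE [P1→A gives 8>6; P2→Q gives 4>3]
(B,Q): NE

Nash profiles: (A,P), (B,Q)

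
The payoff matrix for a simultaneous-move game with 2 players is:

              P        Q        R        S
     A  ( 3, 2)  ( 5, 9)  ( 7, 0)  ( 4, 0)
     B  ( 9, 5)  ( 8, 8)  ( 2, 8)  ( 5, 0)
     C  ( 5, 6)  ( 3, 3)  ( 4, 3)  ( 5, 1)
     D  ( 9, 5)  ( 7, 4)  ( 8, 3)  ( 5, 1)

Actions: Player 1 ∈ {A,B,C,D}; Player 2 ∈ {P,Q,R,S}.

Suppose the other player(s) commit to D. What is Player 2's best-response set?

u_2(P vs D) = 5
u_2(Q vs D) = 4
u_2(R vs D) = 3
u_2(S vs D) = 1
max payoff 5 at {P}

BR_2 = {P}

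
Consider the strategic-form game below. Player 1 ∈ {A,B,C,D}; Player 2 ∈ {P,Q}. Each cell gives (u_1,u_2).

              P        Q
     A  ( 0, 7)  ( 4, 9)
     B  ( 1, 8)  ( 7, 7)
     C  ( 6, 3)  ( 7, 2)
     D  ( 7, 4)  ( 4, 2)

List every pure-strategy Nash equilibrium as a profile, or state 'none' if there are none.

(A,P): not NE [P1→D gives 7>0; P2→Q gives 9>7]
(A,Q): not NE [P1→C gives 7>4]
(B,P): not NE [P1→D gives 7>1]
(B,Q): not NE [P2→P gives 8>7]
(C,P): not NE [P1→D gives 7>6]
(C,Q): not NE [P2→P gives 3>2]
(D,P): NE
(D,Q): not NE [P1→C gives 7>4; P2→P gives 4>2]

Nash profiles: (D,P)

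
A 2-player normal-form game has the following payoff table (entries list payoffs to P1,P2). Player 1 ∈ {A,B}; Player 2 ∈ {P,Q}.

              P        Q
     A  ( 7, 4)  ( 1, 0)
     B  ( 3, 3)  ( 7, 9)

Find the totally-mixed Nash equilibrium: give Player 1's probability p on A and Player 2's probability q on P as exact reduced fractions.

P1 indiff ⇒ q·7+(1-q)·1 = q·3+(1-q)·7 ⇒ q(4) = (1-q)(6) ⇒ q = 3/5
P2 indiff ⇒ p·4+(1-p)·3 = p·0+(1-p)·9 ⇒ p(4) = (1-p)(6) ⇒ p = 3/5

P1 mixes 3/5 on A; P2 mixes 3/5 on P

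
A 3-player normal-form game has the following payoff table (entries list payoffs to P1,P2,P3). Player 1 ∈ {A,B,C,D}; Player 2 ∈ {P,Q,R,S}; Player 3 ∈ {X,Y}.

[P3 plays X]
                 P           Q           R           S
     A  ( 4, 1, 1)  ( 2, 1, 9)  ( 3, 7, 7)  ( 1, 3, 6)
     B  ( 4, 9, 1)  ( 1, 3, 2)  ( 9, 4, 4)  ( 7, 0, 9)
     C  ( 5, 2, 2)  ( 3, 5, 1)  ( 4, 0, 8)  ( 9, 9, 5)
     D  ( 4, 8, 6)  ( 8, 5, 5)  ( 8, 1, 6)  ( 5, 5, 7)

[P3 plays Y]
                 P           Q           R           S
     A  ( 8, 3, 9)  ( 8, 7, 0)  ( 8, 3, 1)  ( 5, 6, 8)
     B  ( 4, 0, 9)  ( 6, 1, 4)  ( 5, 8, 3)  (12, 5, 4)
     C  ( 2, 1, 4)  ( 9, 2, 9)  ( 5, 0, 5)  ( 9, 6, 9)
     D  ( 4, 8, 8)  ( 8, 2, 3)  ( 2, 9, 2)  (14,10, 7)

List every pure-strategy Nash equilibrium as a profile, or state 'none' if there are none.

(A,P,X): not NE [P1→C gives 5>4; P2→R gives 7>1; P3→Y gives 9>1]
(A,P,Y): not NE [P2→Q gives 7>3]
(A,Q,X): not NE [P1→D gives 8>2; P2→R gives 7>1]
(A,Q,Y): not NE [P1→C gives 9>8; P3→X gives 9>0]
(A,R,X): not NE [P1→B gives 9>3]
(A,R,Y): not NE [P2→Q gives 7>3; P3→X gives 7>1]
(A,S,X): not NE [P1→C gives 9>1; P2→R gives 7>3; P3→Y gives 8>6]
(A,S,Y): not NE [P1→D gives 14>5; P2→Q gives 7>6]
(B,P,X): not NE [P1→C gives 5>4; P3→Y gives 9>1]
(B,P,Y): not NE [P1→A gives 8>4; P2→R gives 8>0]
(B,Q,X): not NE [P1→D gives 8>1; P2→P gives 9>3; P3→Y gives 4>2]
(B,Q,Y): not NE [P1→C gives 9>6; P2→R gives 8>1]
(B,R,X): not NE [P2→P gives 9>4]
(B,R,Y): not NE [P1→A gives 8>5; P3→X gives 4>3]
(B,S,X): not NE [P1→C gives 9>7; P2→P gives 9>0]
(B,S,Y): not NE [P1→D gives 14>12; P2→R gives 8>5; P3→X gives 9>4]
(C,P,X): not NE [P2→S gives 9>2; P3→Y gives 4>2]
(C,P,Y): not NE [P1→A gives 8>2; P2→S gives 6>1]
(C,Q,X): not NE [P1→D gives 8>3; P2→S gives 9>5; P3→Y gives 9>1]
(C,Q,Y): not NE [P2→S gives 6>2]
(C,R,X): not NE [P1→B gives 9>4; P2→S gives 9>0]
(C,R,Y): not NE [P1→A gives 8>5; P2→S gives 6>0; P3→X gives 8>5]
(C,S,X): not NE [P3→Y gives 9>5]
(C,S,Y): not NE [P1→D gives 14>9]
(D,P,X): not NE [P1→C gives 5>4; P3→Y gives 8>6]
(D,P,Y): not NE [P1→A gives 8>4; P2→S gives 10>8]
(D,Q,X): not NE [P2→P gives 8>5]
(D,Q,Y): not NE [P1→C gives 9>8; P2→S gives 10>2; P3→X gives 5>3]
(D,R,X): not NE [P1→B gives 9>8; P2→P gives 8>1]
(D,R,Y): not NE [P1→A gives 8>2; P2→S gives 10>9; P3→X gives 6>2]
(D,S,X): not NE [P1→C gives 9>5; P2→P gives 8>5]
(D,S,Y): NE

NE set: (D,S,Y)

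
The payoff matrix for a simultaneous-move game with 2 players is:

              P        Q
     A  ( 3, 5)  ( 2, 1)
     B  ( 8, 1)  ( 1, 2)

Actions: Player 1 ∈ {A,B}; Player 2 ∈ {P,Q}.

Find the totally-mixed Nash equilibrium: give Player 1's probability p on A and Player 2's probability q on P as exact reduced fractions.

(p,q) = (1/5, 1/6)

P1 indiff ⇒ q·3+(1-q)·2 = q·8+(1-q)·1 ⇒ q(-5) = (1-q)(-1) ⇒ q = 1/6
P2 indiff ⇒ p·5+(1-p)·1 = p·1+(1-p)·2 ⇒ p(4) = (1-p)(1) ⇒ p = 1/5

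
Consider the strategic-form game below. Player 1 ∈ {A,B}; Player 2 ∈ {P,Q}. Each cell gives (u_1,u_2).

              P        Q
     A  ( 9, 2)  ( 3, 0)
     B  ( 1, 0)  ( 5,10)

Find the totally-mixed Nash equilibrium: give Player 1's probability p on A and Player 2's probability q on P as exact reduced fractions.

P1 indiff ⇒ q·9+(1-q)·3 = q·1+(1-q)·5 ⇒ q(8) = (1-q)(2) ⇒ q = 1/5
P2 indiff ⇒ p·2+(1-p)·0 = p·0+(1-p)·10 ⇒ p(2) = (1-p)(10) ⇒ p = 5/6

(p,q) = (5/6, 1/5)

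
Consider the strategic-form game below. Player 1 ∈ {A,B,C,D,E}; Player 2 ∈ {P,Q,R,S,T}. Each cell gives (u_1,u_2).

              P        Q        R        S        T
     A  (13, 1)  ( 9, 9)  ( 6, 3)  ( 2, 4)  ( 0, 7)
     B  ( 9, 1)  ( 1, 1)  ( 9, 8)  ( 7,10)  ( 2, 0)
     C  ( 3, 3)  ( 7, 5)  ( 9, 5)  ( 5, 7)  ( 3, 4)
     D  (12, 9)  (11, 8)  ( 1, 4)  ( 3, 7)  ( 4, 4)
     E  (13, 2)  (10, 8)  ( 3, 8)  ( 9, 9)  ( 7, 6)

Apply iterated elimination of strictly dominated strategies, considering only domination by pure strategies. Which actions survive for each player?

Survivors P1:{A,D,E} P2:{P,Q,S}

P2 drop R (S beats it: A:4>3 B:10>8 C:7>5 D:7>4 E:9>8)
P1 drop B (E beats it: P:13>9 Q:10>1 S:9>7 T:7>2)
P1 drop C (E beats it: P:13>3 Q:10>7 S:9>5 T:7>3)
P2 drop T (Q beats it: A:9>7 D:8>4 E:8>6)
P1→{A,D,E} P2→{P,Q,S}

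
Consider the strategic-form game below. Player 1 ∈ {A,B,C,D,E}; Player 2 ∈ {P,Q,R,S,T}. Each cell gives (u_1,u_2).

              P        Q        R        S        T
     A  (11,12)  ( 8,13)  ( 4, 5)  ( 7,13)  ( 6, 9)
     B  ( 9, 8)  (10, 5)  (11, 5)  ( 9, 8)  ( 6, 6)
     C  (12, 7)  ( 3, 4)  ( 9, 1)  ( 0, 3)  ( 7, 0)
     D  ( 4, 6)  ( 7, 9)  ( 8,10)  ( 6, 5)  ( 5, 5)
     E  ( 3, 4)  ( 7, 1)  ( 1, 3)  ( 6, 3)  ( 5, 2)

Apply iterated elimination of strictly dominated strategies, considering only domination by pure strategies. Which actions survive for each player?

IESDS → P1:{A,B,C} P2:{P,Q,S}

P1 drop D (B beats it: P:9>4 Q:10>7 R:11>8 S:9>6 T:6>5)
P1 drop E (A beats it: P:11>3 Q:8>7 R:4>1 S:7>6 T:6>5)
P2 drop R (P beats it: A:12>5 B:8>5 C:7>1)
P2 drop T (P beats it: A:12>9 B:8>6 C:7>0)
P1→{A,B,C} P2→{P,Q,S}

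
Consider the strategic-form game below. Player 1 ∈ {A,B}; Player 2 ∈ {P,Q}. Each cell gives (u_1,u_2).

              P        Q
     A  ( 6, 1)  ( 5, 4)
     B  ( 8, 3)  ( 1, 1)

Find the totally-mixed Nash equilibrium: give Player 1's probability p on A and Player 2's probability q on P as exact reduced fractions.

P1 indiff ⇒ q·6+(1-q)·5 = q·8+(1-q)·1 ⇒ q(-2) = (1-q)(-4) ⇒ q = 2/3
P2 indiff ⇒ p·1+(1-p)·3 = p·4+(1-p)·1 ⇒ p(-3) = (1-p)(-2) ⇒ p = 2/5

(p,q) = (2/5, 2/3)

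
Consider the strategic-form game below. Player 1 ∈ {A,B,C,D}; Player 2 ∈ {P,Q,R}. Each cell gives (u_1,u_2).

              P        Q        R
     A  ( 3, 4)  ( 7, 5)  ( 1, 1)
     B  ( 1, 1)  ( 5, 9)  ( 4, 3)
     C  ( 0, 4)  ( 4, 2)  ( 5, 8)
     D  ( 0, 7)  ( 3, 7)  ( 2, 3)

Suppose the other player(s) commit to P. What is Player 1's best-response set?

u_1(A vs P) = 3
u_1(B vs P) = 1
u_1(C vs P) = 0
u_1(D vs P) = 0
max payoff 3 at {A}

argmax u_1 = {A}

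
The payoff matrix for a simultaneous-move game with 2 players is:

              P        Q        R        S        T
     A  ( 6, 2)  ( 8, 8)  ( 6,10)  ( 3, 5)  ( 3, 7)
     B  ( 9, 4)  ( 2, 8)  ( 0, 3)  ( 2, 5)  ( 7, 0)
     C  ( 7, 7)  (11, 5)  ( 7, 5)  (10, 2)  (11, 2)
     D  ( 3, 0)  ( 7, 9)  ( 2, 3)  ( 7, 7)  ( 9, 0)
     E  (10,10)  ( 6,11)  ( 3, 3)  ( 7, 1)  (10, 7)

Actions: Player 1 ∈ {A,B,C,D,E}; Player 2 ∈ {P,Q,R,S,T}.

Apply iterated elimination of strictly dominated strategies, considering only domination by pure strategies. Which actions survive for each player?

P1 drop A (C beats it: P:7>6 Q:11>8 R:7>6 S:10>3 T:11>3)
P1 drop B (E beats it: P:10>9 Q:6>2 R:3>0 S:7>2 T:10>7)
P1 drop D (C beats it: P:7>3 Q:11>7 R:7>2 S:10>7 T:11>9)
P2 drop R (P beats it: C:7>5 E:10>3)
P2 drop S (P beats it: C:7>2 E:10>1)
P2 drop T (P beats it: C:7>2 E:10>7)
P1→{C,E} P2→{P,Q}

Survivors P1:{C,E} P2:{P,Q}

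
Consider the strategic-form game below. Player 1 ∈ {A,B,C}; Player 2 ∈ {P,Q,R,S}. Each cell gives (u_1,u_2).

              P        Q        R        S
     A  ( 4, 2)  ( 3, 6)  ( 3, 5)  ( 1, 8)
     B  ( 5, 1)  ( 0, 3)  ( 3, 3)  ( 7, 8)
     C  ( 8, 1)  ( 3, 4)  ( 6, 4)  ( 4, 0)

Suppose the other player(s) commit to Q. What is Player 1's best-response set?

u_1(A vs Q) = 3
u_1(B vs Q) = 0
u_1(C vs Q) = 3
max payoff 3 at {A,C}

BR_1 = {A,C}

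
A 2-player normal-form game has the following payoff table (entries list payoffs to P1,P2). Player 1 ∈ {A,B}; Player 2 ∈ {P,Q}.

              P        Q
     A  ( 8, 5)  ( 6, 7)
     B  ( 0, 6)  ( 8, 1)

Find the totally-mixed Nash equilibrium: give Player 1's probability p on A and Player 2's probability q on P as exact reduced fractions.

(p,q) = (5/7, 1/5)

P1 indiff ⇒ q·8+(1-q)·6 = q·0+(1-q)·8 ⇒ q(8) = (1-q)(2) ⇒ q = 1/5
P2 indiff ⇒ p·5+(1-p)·6 = p·7+(1-p)·1 ⇒ p(-2) = (1-p)(-5) ⇒ p = 5/7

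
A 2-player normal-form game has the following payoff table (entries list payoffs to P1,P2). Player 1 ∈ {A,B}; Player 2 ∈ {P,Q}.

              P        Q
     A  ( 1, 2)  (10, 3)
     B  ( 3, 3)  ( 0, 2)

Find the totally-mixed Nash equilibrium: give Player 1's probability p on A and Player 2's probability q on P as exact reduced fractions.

P1 indiff ⇒ q·1+(1-q)·10 = q·3+(1-q)·0 ⇒ q(-2) = (1-q)(-10) ⇒ q = 5/6
P2 indiff ⇒ p·2+(1-p)·3 = p·3+(1-p)·2 ⇒ p(-1) = (1-p)(-1) ⇒ p = 1/2

p=1/2, q=5/6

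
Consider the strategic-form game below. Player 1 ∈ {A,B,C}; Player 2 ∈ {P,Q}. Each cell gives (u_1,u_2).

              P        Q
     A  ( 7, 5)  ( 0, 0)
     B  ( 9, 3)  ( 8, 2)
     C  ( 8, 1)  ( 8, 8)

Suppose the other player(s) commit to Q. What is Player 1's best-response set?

P1 best: {B,C}

u_1(A vs Q) = 0
u_1(B vs Q) = 8
u_1(C vs Q) = 8
max payoff 8 at {B,C}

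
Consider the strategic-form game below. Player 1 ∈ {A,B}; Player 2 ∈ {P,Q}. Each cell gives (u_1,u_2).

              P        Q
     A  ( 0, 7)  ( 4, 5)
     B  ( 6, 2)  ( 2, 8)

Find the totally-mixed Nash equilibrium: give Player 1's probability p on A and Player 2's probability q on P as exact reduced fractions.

P1 mixes 3/4 on A; P2 mixes 1/4 on P

P1 indiff ⇒ q·0+(1-q)·4 = q·6+(1-q)·2 ⇒ q(-6) = (1-q)(-2) ⇒ q = 1/4
P2 indiff ⇒ p·7+(1-p)·2 = p·5+(1-p)·8 ⇒ p(2) = (1-p)(6) ⇒ p = 3/4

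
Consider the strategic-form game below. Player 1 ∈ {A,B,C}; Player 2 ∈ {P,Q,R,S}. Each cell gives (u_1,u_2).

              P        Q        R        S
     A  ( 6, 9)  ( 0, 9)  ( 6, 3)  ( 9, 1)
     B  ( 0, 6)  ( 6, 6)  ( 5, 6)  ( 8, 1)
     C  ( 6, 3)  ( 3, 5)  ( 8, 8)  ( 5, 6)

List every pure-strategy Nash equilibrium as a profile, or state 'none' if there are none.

(A,P): NE
(A,Q): not NE [P1→B gives 6>0]
(A,R): not NE [P1→C gives 8>6; P2→Q gives 9>3]
(A,S): not NE [P2→Q gives 9>1]
(B,P): not NE [P1→C gives 6>0]
(B,Q): NE
(B,R): not NE [P1→C gives 8>5]
(B,S): not NE [P1→A gives 9>8; P2→R gives 6>1]
(C,P): not NE [P2→R gives 8>3]
(C,Q): not NE [P1→B gives 6>3; P2→R gives 8>5]
(C,R): NE
(C,S): not NE [P1→A gives 9>5; P2→R gives 8>6]

PSNE = {(A,P), (B,Q), (C,R)}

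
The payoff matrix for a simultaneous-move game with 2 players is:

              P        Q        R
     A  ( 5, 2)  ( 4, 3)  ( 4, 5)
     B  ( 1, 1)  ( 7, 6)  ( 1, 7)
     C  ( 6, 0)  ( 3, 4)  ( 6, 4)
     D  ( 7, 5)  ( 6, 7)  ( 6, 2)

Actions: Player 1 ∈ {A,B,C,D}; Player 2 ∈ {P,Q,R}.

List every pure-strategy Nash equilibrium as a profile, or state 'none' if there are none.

(A,P): not NE [P1→D gives 7>5; P2→R gives 5>2]
(A,Q): not NE [P1→B gives 7>4; P2→R gives 5>3]
(A,R): not NE [P1→D gives 6>4]
(B,P): not NE [P1→D gives 7>1; P2→R gives 7>1]
(B,Q): not NE [P2→R gives 7>6]
(B,R): not NE [P1→D gives 6>1]
(C,P): not NE [P1→D gives 7>6; P2→R gives 4>0]
(C,Q): not NE [P1→B gives 7>3]
(C,R): NE
(D,P): not NE [P2→Q gives 7>5]
(D,Q): not NE [P1→B gives 7>6]
(D,R): not NE [P2→Q gives 7>2]

Nash profiles: (C,R)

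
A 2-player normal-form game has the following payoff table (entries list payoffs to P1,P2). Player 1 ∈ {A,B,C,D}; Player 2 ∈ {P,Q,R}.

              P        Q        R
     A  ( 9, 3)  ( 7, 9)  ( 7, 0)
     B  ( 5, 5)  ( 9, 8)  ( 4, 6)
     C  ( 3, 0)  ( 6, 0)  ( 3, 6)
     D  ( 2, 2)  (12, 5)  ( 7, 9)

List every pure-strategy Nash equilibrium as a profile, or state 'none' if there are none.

(A,P): not NE [P2→Q gives 9>3]
(A,Q): not NE [P1→D gives 12>7]
(A,R): not NE [P2→Q gives 9>0]
(B,P): not NE [P1→A gives 9>5; P2→Q gives 8>5]
(B,Q): not NE [P1→D gives 12>9]
(B,R): not NE [P1→D gives 7>4; P2→Q gives 8>6]
(C,P): not NE [P1→A gives 9>3; P2→R gives 6>0]
(C,Q): not NE [P1→D gives 12>6; P2→R gives 6>0]
(C,R): not NE [P1→D gives 7>3]
(D,P): not NE [P1→A gives 9>2; P2→R gives 9>2]
(D,Q): not NE [P2→R gives 9>5]
(D,R): NE

NE set: (D,R)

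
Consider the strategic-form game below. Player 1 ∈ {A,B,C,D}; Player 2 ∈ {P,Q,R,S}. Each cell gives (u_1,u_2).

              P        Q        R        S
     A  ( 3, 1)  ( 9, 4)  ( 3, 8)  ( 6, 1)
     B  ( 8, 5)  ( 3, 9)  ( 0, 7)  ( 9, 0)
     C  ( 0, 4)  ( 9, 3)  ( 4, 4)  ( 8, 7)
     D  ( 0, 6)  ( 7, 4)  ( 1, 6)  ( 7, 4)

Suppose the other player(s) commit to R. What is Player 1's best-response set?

P1 best: {C}

u_1(A vs R) = 3
u_1(B vs R) = 0
u_1(C vs R) = 4
u_1(D vs R) = 1
max payoff 4 at {C}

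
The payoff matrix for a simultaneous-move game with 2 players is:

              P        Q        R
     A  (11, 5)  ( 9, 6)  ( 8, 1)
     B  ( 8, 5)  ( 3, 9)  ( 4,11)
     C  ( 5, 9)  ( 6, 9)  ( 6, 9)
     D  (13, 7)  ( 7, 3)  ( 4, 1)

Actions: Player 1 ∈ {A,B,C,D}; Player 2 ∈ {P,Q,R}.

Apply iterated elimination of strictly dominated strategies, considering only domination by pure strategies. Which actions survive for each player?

Remaining: P1:{A,D} P2:{P,Q}

P1 drop B (A beats it: P:11>8 Q:9>3 R:8>4)
P1 drop C (A beats it: P:11>5 Q:9>6 R:8>6)
P2 drop R (P beats it: A:5>1 D:7>1)
P1→{A,D} P2→{P,Q}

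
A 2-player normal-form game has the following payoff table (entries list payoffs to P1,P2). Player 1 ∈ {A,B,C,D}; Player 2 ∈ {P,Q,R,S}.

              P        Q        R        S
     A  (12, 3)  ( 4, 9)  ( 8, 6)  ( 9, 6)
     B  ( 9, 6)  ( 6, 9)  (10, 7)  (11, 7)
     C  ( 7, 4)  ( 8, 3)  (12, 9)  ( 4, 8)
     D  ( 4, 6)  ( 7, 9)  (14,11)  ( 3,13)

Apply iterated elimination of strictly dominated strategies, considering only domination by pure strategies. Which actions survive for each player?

P2 drop P (R beats it: A:6>3 B:7>6 C:9>4 D:11>6)
P1 drop A (B beats it: Q:6>4 R:10>8 S:11>9)
P1→{B,C,D} P2→{Q,R,S}

IESDS → P1:{B,C,D} P2:{Q,R,S}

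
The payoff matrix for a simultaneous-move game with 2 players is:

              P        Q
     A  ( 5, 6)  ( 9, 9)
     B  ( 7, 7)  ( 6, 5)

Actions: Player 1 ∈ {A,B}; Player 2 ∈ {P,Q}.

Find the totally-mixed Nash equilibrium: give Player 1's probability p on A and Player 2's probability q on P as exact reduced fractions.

P1 indiff ⇒ q·5+(1-q)·9 = q·7+(1-q)·6 ⇒ q(-2) = (1-q)(-3) ⇒ q = 3/5
P2 indiff ⇒ p·6+(1-p)·7 = p·9+(1-p)·5 ⇒ p(-3) = (1-p)(-2) ⇒ p = 2/5

(p,q) = (2/5, 3/5)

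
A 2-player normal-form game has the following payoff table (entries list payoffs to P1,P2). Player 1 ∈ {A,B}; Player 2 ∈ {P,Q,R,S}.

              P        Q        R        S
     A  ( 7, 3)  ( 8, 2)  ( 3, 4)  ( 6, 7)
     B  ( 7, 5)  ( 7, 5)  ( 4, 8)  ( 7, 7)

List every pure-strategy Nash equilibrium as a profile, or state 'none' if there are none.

NE set: (B,R)

(A,P): not NE [P2→S gives 7>3]
(A,Q): not NE [P2→S gives 7>2]
(A,R): not NE [P1→B gives 4>3; P2→S gives 7>4]
(A,S): not NE [P1→B gives 7>6]
(B,P): not NE [P2→R gives 8>5]
(B,Q): not NE [P1→A gives 8>7; P2→R gives 8>5]
(B,R): NE
(B,S): not NE [P2→R gives 8>7]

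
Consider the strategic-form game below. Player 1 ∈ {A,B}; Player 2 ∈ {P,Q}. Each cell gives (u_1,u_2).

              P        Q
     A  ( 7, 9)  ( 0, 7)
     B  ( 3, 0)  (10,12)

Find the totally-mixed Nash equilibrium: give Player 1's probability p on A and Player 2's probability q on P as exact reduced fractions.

P1 mixes 6/7 on A; P2 mixes 5/7 on P

P1 indiff ⇒ q·7+(1-q)·0 = q·3+(1-q)·10 ⇒ q(4) = (1-q)(10) ⇒ q = 5/7
P2 indiff ⇒ p·9+(1-p)·0 = p·7+(1-p)·12 ⇒ p(2) = (1-p)(12) ⇒ p = 6/7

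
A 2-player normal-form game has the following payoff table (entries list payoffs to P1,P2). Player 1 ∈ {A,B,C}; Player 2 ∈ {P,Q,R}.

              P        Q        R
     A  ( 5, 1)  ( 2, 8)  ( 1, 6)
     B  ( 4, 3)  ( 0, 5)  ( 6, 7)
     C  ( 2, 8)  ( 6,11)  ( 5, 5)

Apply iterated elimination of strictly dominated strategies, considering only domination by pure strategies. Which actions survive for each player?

P2 drop P (Q beats it: A:8>1 B:5>3 C:11>8)
P1 drop A (C beats it: Q:6>2 R:5>1)
P1→{B,C} P2→{Q,R}

Survivors P1:{B,C} P2:{Q,R}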